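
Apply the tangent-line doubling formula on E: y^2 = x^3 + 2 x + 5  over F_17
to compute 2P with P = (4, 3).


Doubling: s = (3 x1^2 + a) / (2 y1)
s = (3*4^2 + 2) / (2*3) mod 17 = 14
x3 = s^2 - 2 x1 mod 17 = 14^2 - 2*4 = 1
y3 = s (x1 - x3) - y1 mod 17 = 14 * (4 - 1) - 3 = 5

2P = (1, 5)


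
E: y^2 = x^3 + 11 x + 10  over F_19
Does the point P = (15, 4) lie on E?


Check whether y^2 = x^3 + 11 x + 10 (mod 19) for (x, y) = (15, 4).
LHS: y^2 = 4^2 mod 19 = 16
RHS: x^3 + 11 x + 10 = 15^3 + 11*15 + 10 mod 19 = 16
LHS = RHS

Yes, on the curve


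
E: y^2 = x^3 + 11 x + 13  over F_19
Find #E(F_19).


For each x in F_19, count y with y^2 = x^3 + 11 x + 13 mod 19:
  x = 1: RHS = 6, y in [5, 14]  -> 2 point(s)
  x = 2: RHS = 5, y in [9, 10]  -> 2 point(s)
  x = 3: RHS = 16, y in [4, 15]  -> 2 point(s)
  x = 4: RHS = 7, y in [8, 11]  -> 2 point(s)
  x = 8: RHS = 5, y in [9, 10]  -> 2 point(s)
  x = 9: RHS = 5, y in [9, 10]  -> 2 point(s)
  x = 12: RHS = 11, y in [7, 12]  -> 2 point(s)
  x = 13: RHS = 16, y in [4, 15]  -> 2 point(s)
  x = 14: RHS = 4, y in [2, 17]  -> 2 point(s)
  x = 15: RHS = 0, y in [0]  -> 1 point(s)
  x = 18: RHS = 1, y in [1, 18]  -> 2 point(s)
Affine points: 21. Add the point at infinity: total = 22.

#E(F_19) = 22


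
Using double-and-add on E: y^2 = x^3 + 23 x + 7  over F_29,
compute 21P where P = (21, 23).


k = 21 = 10101_2 (binary, LSB first: 10101)
Double-and-add from P = (21, 23):
  bit 0 = 1: acc = O + (21, 23) = (21, 23)
  bit 1 = 0: acc unchanged = (21, 23)
  bit 2 = 1: acc = (21, 23) + (20, 12) = (22, 24)
  bit 3 = 0: acc unchanged = (22, 24)
  bit 4 = 1: acc = (22, 24) + (25, 5) = (6, 10)

21P = (6, 10)


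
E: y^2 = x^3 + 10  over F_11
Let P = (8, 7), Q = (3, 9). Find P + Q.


P != Q, so use the chord formula.
s = (y2 - y1) / (x2 - x1) = (2) / (6) mod 11 = 4
x3 = s^2 - x1 - x2 mod 11 = 4^2 - 8 - 3 = 5
y3 = s (x1 - x3) - y1 mod 11 = 4 * (8 - 5) - 7 = 5

P + Q = (5, 5)


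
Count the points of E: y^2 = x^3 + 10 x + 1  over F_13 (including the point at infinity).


For each x in F_13, count y with y^2 = x^3 + 10 x + 1 mod 13:
  x = 0: RHS = 1, y in [1, 12]  -> 2 point(s)
  x = 1: RHS = 12, y in [5, 8]  -> 2 point(s)
  x = 2: RHS = 3, y in [4, 9]  -> 2 point(s)
  x = 4: RHS = 1, y in [1, 12]  -> 2 point(s)
  x = 6: RHS = 4, y in [2, 11]  -> 2 point(s)
  x = 9: RHS = 1, y in [1, 12]  -> 2 point(s)
  x = 10: RHS = 9, y in [3, 10]  -> 2 point(s)
  x = 11: RHS = 12, y in [5, 8]  -> 2 point(s)
  x = 12: RHS = 3, y in [4, 9]  -> 2 point(s)
Affine points: 18. Add the point at infinity: total = 19.

#E(F_13) = 19


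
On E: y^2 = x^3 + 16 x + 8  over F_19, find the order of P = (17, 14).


Compute successive multiples of P until we hit O:
  1P = (17, 14)
  2P = (5, 17)
  3P = (3, 11)
  4P = (10, 16)
  5P = (1, 14)
  6P = (1, 5)
  7P = (10, 3)
  8P = (3, 8)
  ... (continuing to 11P)
  11P = O

ord(P) = 11


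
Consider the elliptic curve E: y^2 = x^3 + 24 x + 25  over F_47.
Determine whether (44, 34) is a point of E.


Check whether y^2 = x^3 + 24 x + 25 (mod 47) for (x, y) = (44, 34).
LHS: y^2 = 34^2 mod 47 = 28
RHS: x^3 + 24 x + 25 = 44^3 + 24*44 + 25 mod 47 = 20
LHS != RHS

No, not on the curve


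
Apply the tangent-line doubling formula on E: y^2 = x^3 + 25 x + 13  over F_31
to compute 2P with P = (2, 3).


Doubling: s = (3 x1^2 + a) / (2 y1)
s = (3*2^2 + 25) / (2*3) mod 31 = 1
x3 = s^2 - 2 x1 mod 31 = 1^2 - 2*2 = 28
y3 = s (x1 - x3) - y1 mod 31 = 1 * (2 - 28) - 3 = 2

2P = (28, 2)


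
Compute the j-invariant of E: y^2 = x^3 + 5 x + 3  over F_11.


Delta = -16(4 a^3 + 27 b^2) mod 11 = 3
-1728 * (4 a)^3 = -1728 * (4*5)^3 mod 11 = 8
j = 8 * 3^(-1) mod 11 = 10

j = 10 (mod 11)


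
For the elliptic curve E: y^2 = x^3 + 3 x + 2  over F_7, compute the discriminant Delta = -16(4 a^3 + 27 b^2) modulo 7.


4 a^3 + 27 b^2 = 4*3^3 + 27*2^2 = 108 + 108 = 216
Delta = -16 * (216) = -3456
Delta mod 7 = 2

Delta = 2 (mod 7)


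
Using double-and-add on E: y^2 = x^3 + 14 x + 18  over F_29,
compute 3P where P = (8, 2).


k = 3 = 11_2 (binary, LSB first: 11)
Double-and-add from P = (8, 2):
  bit 0 = 1: acc = O + (8, 2) = (8, 2)
  bit 1 = 1: acc = (8, 2) + (19, 26) = (7, 16)

3P = (7, 16)


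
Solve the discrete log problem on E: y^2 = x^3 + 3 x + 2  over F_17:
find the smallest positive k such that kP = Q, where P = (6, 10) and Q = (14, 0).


Enumerate multiples of P until we hit Q = (14, 0):
  1P = (6, 10)
  2P = (14, 0)
Match found at i = 2.

k = 2


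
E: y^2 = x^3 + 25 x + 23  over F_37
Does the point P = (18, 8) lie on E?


Check whether y^2 = x^3 + 25 x + 23 (mod 37) for (x, y) = (18, 8).
LHS: y^2 = 8^2 mod 37 = 27
RHS: x^3 + 25 x + 23 = 18^3 + 25*18 + 23 mod 37 = 15
LHS != RHS

No, not on the curve


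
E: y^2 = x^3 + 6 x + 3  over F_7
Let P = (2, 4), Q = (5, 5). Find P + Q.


P != Q, so use the chord formula.
s = (y2 - y1) / (x2 - x1) = (1) / (3) mod 7 = 5
x3 = s^2 - x1 - x2 mod 7 = 5^2 - 2 - 5 = 4
y3 = s (x1 - x3) - y1 mod 7 = 5 * (2 - 4) - 4 = 0

P + Q = (4, 0)


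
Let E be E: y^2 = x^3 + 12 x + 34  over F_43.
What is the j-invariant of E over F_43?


Delta = -16(4 a^3 + 27 b^2) mod 43 = 14
-1728 * (4 a)^3 = -1728 * (4*12)^3 mod 43 = 32
j = 32 * 14^(-1) mod 43 = 33

j = 33 (mod 43)


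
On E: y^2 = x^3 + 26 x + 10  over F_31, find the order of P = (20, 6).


Compute successive multiples of P until we hit O:
  1P = (20, 6)
  2P = (7, 15)
  3P = (12, 29)
  4P = (0, 14)
  5P = (0, 17)
  6P = (12, 2)
  7P = (7, 16)
  8P = (20, 25)
  ... (continuing to 9P)
  9P = O

ord(P) = 9


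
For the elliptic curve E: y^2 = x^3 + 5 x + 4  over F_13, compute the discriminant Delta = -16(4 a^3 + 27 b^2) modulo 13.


4 a^3 + 27 b^2 = 4*5^3 + 27*4^2 = 500 + 432 = 932
Delta = -16 * (932) = -14912
Delta mod 13 = 12

Delta = 12 (mod 13)


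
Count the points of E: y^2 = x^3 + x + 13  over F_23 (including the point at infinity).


For each x in F_23, count y with y^2 = x^3 + 1 x + 13 mod 23:
  x = 0: RHS = 13, y in [6, 17]  -> 2 point(s)
  x = 2: RHS = 0, y in [0]  -> 1 point(s)
  x = 4: RHS = 12, y in [9, 14]  -> 2 point(s)
  x = 7: RHS = 18, y in [8, 15]  -> 2 point(s)
  x = 8: RHS = 4, y in [2, 21]  -> 2 point(s)
  x = 16: RHS = 8, y in [10, 13]  -> 2 point(s)
  x = 20: RHS = 6, y in [11, 12]  -> 2 point(s)
  x = 21: RHS = 3, y in [7, 16]  -> 2 point(s)
Affine points: 15. Add the point at infinity: total = 16.

#E(F_23) = 16


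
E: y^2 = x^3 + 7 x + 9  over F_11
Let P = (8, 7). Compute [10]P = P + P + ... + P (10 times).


k = 10 = 1010_2 (binary, LSB first: 0101)
Double-and-add from P = (8, 7):
  bit 0 = 0: acc unchanged = O
  bit 1 = 1: acc = O + (0, 3) = (0, 3)
  bit 2 = 0: acc unchanged = (0, 3)
  bit 3 = 1: acc = (0, 3) + (7, 7) = (5, 2)

10P = (5, 2)


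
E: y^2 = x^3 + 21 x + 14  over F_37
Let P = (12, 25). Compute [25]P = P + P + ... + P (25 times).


k = 25 = 11001_2 (binary, LSB first: 10011)
Double-and-add from P = (12, 25):
  bit 0 = 1: acc = O + (12, 25) = (12, 25)
  bit 1 = 0: acc unchanged = (12, 25)
  bit 2 = 0: acc unchanged = (12, 25)
  bit 3 = 1: acc = (12, 25) + (3, 20) = (15, 35)
  bit 4 = 1: acc = (15, 35) + (28, 24) = (35, 36)

25P = (35, 36)


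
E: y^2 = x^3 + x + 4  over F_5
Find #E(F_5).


For each x in F_5, count y with y^2 = x^3 + 1 x + 4 mod 5:
  x = 0: RHS = 4, y in [2, 3]  -> 2 point(s)
  x = 1: RHS = 1, y in [1, 4]  -> 2 point(s)
  x = 2: RHS = 4, y in [2, 3]  -> 2 point(s)
  x = 3: RHS = 4, y in [2, 3]  -> 2 point(s)
Affine points: 8. Add the point at infinity: total = 9.

#E(F_5) = 9


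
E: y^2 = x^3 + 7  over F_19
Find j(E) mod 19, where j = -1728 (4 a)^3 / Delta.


Delta = -16(4 a^3 + 27 b^2) mod 19 = 17
-1728 * (4 a)^3 = -1728 * (4*0)^3 mod 19 = 0
j = 0 * 17^(-1) mod 19 = 0

j = 0 (mod 19)


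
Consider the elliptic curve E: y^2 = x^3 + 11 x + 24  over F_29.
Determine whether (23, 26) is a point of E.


Check whether y^2 = x^3 + 11 x + 24 (mod 29) for (x, y) = (23, 26).
LHS: y^2 = 26^2 mod 29 = 9
RHS: x^3 + 11 x + 24 = 23^3 + 11*23 + 24 mod 29 = 3
LHS != RHS

No, not on the curve


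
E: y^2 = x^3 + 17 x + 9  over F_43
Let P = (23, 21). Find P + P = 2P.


Doubling: s = (3 x1^2 + a) / (2 y1)
s = (3*23^2 + 17) / (2*21) mod 43 = 30
x3 = s^2 - 2 x1 mod 43 = 30^2 - 2*23 = 37
y3 = s (x1 - x3) - y1 mod 43 = 30 * (23 - 37) - 21 = 32

2P = (37, 32)


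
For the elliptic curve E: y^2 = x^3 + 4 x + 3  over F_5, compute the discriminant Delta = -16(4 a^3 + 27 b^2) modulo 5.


4 a^3 + 27 b^2 = 4*4^3 + 27*3^2 = 256 + 243 = 499
Delta = -16 * (499) = -7984
Delta mod 5 = 1

Delta = 1 (mod 5)


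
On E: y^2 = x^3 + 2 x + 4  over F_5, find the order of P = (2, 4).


Compute successive multiples of P until we hit O:
  1P = (2, 4)
  2P = (0, 2)
  3P = (4, 4)
  4P = (4, 1)
  5P = (0, 3)
  6P = (2, 1)
  7P = O

ord(P) = 7


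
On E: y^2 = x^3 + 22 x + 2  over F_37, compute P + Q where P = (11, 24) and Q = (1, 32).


P != Q, so use the chord formula.
s = (y2 - y1) / (x2 - x1) = (8) / (27) mod 37 = 14
x3 = s^2 - x1 - x2 mod 37 = 14^2 - 11 - 1 = 36
y3 = s (x1 - x3) - y1 mod 37 = 14 * (11 - 36) - 24 = 33

P + Q = (36, 33)


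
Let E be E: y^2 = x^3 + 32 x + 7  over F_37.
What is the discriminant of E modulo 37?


4 a^3 + 27 b^2 = 4*32^3 + 27*7^2 = 131072 + 1323 = 132395
Delta = -16 * (132395) = -2118320
Delta mod 37 = 4

Delta = 4 (mod 37)


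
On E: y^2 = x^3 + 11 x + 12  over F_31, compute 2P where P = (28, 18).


Doubling: s = (3 x1^2 + a) / (2 y1)
s = (3*28^2 + 11) / (2*18) mod 31 = 20
x3 = s^2 - 2 x1 mod 31 = 20^2 - 2*28 = 3
y3 = s (x1 - x3) - y1 mod 31 = 20 * (28 - 3) - 18 = 17

2P = (3, 17)


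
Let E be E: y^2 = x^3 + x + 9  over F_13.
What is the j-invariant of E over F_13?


Delta = -16(4 a^3 + 27 b^2) mod 13 = 5
-1728 * (4 a)^3 = -1728 * (4*1)^3 mod 13 = 12
j = 12 * 5^(-1) mod 13 = 5

j = 5 (mod 13)


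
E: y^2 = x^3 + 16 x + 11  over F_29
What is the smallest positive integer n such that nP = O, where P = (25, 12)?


Compute successive multiples of P until we hit O:
  1P = (25, 12)
  2P = (28, 9)
  3P = (6, 27)
  4P = (22, 7)
  5P = (17, 11)
  6P = (21, 3)
  7P = (8, 19)
  8P = (5, 19)
  ... (continuing to 36P)
  36P = O

ord(P) = 36


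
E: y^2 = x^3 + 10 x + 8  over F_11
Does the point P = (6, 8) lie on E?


Check whether y^2 = x^3 + 10 x + 8 (mod 11) for (x, y) = (6, 8).
LHS: y^2 = 8^2 mod 11 = 9
RHS: x^3 + 10 x + 8 = 6^3 + 10*6 + 8 mod 11 = 9
LHS = RHS

Yes, on the curve


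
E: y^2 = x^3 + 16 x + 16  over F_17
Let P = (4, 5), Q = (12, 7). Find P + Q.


P != Q, so use the chord formula.
s = (y2 - y1) / (x2 - x1) = (2) / (8) mod 17 = 13
x3 = s^2 - x1 - x2 mod 17 = 13^2 - 4 - 12 = 0
y3 = s (x1 - x3) - y1 mod 17 = 13 * (4 - 0) - 5 = 13

P + Q = (0, 13)


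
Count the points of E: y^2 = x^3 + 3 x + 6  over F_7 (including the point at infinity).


For each x in F_7, count y with y^2 = x^3 + 3 x + 6 mod 7:
  x = 3: RHS = 0, y in [0]  -> 1 point(s)
  x = 6: RHS = 2, y in [3, 4]  -> 2 point(s)
Affine points: 3. Add the point at infinity: total = 4.

#E(F_7) = 4


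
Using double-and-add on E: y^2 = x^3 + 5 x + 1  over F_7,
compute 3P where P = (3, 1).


k = 3 = 11_2 (binary, LSB first: 11)
Double-and-add from P = (3, 1):
  bit 0 = 1: acc = O + (3, 1) = (3, 1)
  bit 1 = 1: acc = (3, 1) + (5, 2) = (1, 0)

3P = (1, 0)


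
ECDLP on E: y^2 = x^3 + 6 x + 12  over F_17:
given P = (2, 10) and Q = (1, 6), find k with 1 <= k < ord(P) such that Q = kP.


Enumerate multiples of P until we hit Q = (1, 6):
  1P = (2, 10)
  2P = (15, 14)
  3P = (1, 6)
Match found at i = 3.

k = 3


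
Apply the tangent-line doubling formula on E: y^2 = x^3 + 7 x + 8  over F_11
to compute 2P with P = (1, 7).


Doubling: s = (3 x1^2 + a) / (2 y1)
s = (3*1^2 + 7) / (2*7) mod 11 = 7
x3 = s^2 - 2 x1 mod 11 = 7^2 - 2*1 = 3
y3 = s (x1 - x3) - y1 mod 11 = 7 * (1 - 3) - 7 = 1

2P = (3, 1)


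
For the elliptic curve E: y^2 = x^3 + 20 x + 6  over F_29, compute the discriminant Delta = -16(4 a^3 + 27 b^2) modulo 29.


4 a^3 + 27 b^2 = 4*20^3 + 27*6^2 = 32000 + 972 = 32972
Delta = -16 * (32972) = -527552
Delta mod 29 = 16

Delta = 16 (mod 29)


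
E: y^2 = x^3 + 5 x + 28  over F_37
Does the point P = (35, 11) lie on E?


Check whether y^2 = x^3 + 5 x + 28 (mod 37) for (x, y) = (35, 11).
LHS: y^2 = 11^2 mod 37 = 10
RHS: x^3 + 5 x + 28 = 35^3 + 5*35 + 28 mod 37 = 10
LHS = RHS

Yes, on the curve


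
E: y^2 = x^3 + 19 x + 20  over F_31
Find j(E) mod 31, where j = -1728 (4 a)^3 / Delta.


Delta = -16(4 a^3 + 27 b^2) mod 31 = 9
-1728 * (4 a)^3 = -1728 * (4*19)^3 mod 31 = 4
j = 4 * 9^(-1) mod 31 = 28

j = 28 (mod 31)


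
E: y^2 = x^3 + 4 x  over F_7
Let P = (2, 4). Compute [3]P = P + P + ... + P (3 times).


k = 3 = 11_2 (binary, LSB first: 11)
Double-and-add from P = (2, 4):
  bit 0 = 1: acc = O + (2, 4) = (2, 4)
  bit 1 = 1: acc = (2, 4) + (0, 0) = (2, 3)

3P = (2, 3)


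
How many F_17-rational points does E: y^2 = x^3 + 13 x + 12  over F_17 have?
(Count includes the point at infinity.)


For each x in F_17, count y with y^2 = x^3 + 13 x + 12 mod 17:
  x = 1: RHS = 9, y in [3, 14]  -> 2 point(s)
  x = 4: RHS = 9, y in [3, 14]  -> 2 point(s)
  x = 5: RHS = 15, y in [7, 10]  -> 2 point(s)
  x = 6: RHS = 0, y in [0]  -> 1 point(s)
  x = 7: RHS = 4, y in [2, 15]  -> 2 point(s)
  x = 8: RHS = 16, y in [4, 13]  -> 2 point(s)
  x = 9: RHS = 8, y in [5, 12]  -> 2 point(s)
  x = 12: RHS = 9, y in [3, 14]  -> 2 point(s)
  x = 13: RHS = 15, y in [7, 10]  -> 2 point(s)
  x = 16: RHS = 15, y in [7, 10]  -> 2 point(s)
Affine points: 19. Add the point at infinity: total = 20.

#E(F_17) = 20


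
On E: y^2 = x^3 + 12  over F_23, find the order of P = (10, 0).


Compute successive multiples of P until we hit O:
  1P = (10, 0)
  2P = O

ord(P) = 2


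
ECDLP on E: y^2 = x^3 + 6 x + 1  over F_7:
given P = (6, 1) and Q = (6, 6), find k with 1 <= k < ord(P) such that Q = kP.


Enumerate multiples of P until we hit Q = (6, 6):
  1P = (6, 1)
  2P = (3, 2)
  3P = (2, 0)
  4P = (3, 5)
  5P = (6, 6)
Match found at i = 5.

k = 5


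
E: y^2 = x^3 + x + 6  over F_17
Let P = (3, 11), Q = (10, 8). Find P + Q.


P != Q, so use the chord formula.
s = (y2 - y1) / (x2 - x1) = (14) / (7) mod 17 = 2
x3 = s^2 - x1 - x2 mod 17 = 2^2 - 3 - 10 = 8
y3 = s (x1 - x3) - y1 mod 17 = 2 * (3 - 8) - 11 = 13

P + Q = (8, 13)


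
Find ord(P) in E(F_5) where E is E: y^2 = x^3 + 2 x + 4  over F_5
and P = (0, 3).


Compute successive multiples of P until we hit O:
  1P = (0, 3)
  2P = (4, 4)
  3P = (2, 4)
  4P = (2, 1)
  5P = (4, 1)
  6P = (0, 2)
  7P = O

ord(P) = 7


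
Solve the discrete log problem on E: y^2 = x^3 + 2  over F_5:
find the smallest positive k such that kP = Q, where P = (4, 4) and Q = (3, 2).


Enumerate multiples of P until we hit Q = (3, 2):
  1P = (4, 4)
  2P = (3, 2)
Match found at i = 2.

k = 2


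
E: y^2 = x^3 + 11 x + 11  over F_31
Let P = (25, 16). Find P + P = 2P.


Doubling: s = (3 x1^2 + a) / (2 y1)
s = (3*25^2 + 11) / (2*16) mod 31 = 26
x3 = s^2 - 2 x1 mod 31 = 26^2 - 2*25 = 6
y3 = s (x1 - x3) - y1 mod 31 = 26 * (25 - 6) - 16 = 13

2P = (6, 13)


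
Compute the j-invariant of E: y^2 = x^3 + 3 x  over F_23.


Delta = -16(4 a^3 + 27 b^2) mod 23 = 20
-1728 * (4 a)^3 = -1728 * (4*3)^3 mod 23 = 14
j = 14 * 20^(-1) mod 23 = 3

j = 3 (mod 23)


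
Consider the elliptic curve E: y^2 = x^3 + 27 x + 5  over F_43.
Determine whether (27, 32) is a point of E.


Check whether y^2 = x^3 + 27 x + 5 (mod 43) for (x, y) = (27, 32).
LHS: y^2 = 32^2 mod 43 = 35
RHS: x^3 + 27 x + 5 = 27^3 + 27*27 + 5 mod 43 = 35
LHS = RHS

Yes, on the curve


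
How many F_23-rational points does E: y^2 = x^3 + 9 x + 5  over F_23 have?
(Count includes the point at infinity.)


For each x in F_23, count y with y^2 = x^3 + 9 x + 5 mod 23:
  x = 2: RHS = 8, y in [10, 13]  -> 2 point(s)
  x = 3: RHS = 13, y in [6, 17]  -> 2 point(s)
  x = 4: RHS = 13, y in [6, 17]  -> 2 point(s)
  x = 11: RHS = 9, y in [3, 20]  -> 2 point(s)
  x = 12: RHS = 1, y in [1, 22]  -> 2 point(s)
  x = 14: RHS = 0, y in [0]  -> 1 point(s)
  x = 16: RHS = 13, y in [6, 17]  -> 2 point(s)
  x = 21: RHS = 2, y in [5, 18]  -> 2 point(s)
  x = 22: RHS = 18, y in [8, 15]  -> 2 point(s)
Affine points: 17. Add the point at infinity: total = 18.

#E(F_23) = 18


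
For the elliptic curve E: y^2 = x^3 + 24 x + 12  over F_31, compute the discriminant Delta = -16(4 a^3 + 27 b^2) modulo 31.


4 a^3 + 27 b^2 = 4*24^3 + 27*12^2 = 55296 + 3888 = 59184
Delta = -16 * (59184) = -946944
Delta mod 31 = 13

Delta = 13 (mod 31)


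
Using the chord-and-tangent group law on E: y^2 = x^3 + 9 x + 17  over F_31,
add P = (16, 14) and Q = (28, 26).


P != Q, so use the chord formula.
s = (y2 - y1) / (x2 - x1) = (12) / (12) mod 31 = 1
x3 = s^2 - x1 - x2 mod 31 = 1^2 - 16 - 28 = 19
y3 = s (x1 - x3) - y1 mod 31 = 1 * (16 - 19) - 14 = 14

P + Q = (19, 14)


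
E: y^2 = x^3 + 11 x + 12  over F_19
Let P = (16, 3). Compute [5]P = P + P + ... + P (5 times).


k = 5 = 101_2 (binary, LSB first: 101)
Double-and-add from P = (16, 3):
  bit 0 = 1: acc = O + (16, 3) = (16, 3)
  bit 1 = 0: acc unchanged = (16, 3)
  bit 2 = 1: acc = (16, 3) + (4, 14) = (10, 1)

5P = (10, 1)


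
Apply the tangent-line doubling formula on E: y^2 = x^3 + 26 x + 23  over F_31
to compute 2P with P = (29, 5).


Doubling: s = (3 x1^2 + a) / (2 y1)
s = (3*29^2 + 26) / (2*5) mod 31 = 10
x3 = s^2 - 2 x1 mod 31 = 10^2 - 2*29 = 11
y3 = s (x1 - x3) - y1 mod 31 = 10 * (29 - 11) - 5 = 20

2P = (11, 20)


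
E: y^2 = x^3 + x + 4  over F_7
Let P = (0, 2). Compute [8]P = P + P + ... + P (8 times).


k = 8 = 1000_2 (binary, LSB first: 0001)
Double-and-add from P = (0, 2):
  bit 0 = 0: acc unchanged = O
  bit 1 = 0: acc unchanged = O
  bit 2 = 0: acc unchanged = O
  bit 3 = 1: acc = O + (4, 3) = (4, 3)

8P = (4, 3)


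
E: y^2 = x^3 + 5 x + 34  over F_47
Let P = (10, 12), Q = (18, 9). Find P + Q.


P != Q, so use the chord formula.
s = (y2 - y1) / (x2 - x1) = (44) / (8) mod 47 = 29
x3 = s^2 - x1 - x2 mod 47 = 29^2 - 10 - 18 = 14
y3 = s (x1 - x3) - y1 mod 47 = 29 * (10 - 14) - 12 = 13

P + Q = (14, 13)


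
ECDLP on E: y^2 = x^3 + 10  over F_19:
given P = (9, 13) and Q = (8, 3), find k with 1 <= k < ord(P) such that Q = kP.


Enumerate multiples of P until we hit Q = (8, 3):
  1P = (9, 13)
  2P = (18, 3)
  3P = (12, 3)
  4P = (7, 12)
  5P = (8, 16)
  6P = (11, 12)
  7P = (4, 13)
  8P = (6, 6)
  9P = (1, 12)
  10P = (1, 7)
  11P = (6, 13)
  12P = (4, 6)
  13P = (11, 7)
  14P = (8, 3)
Match found at i = 14.

k = 14


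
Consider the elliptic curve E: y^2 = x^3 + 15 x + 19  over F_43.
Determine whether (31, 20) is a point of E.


Check whether y^2 = x^3 + 15 x + 19 (mod 43) for (x, y) = (31, 20).
LHS: y^2 = 20^2 mod 43 = 13
RHS: x^3 + 15 x + 19 = 31^3 + 15*31 + 19 mod 43 = 3
LHS != RHS

No, not on the curve


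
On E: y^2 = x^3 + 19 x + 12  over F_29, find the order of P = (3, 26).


Compute successive multiples of P until we hit O:
  1P = (3, 26)
  2P = (27, 13)
  3P = (22, 0)
  4P = (27, 16)
  5P = (3, 3)
  6P = O

ord(P) = 6


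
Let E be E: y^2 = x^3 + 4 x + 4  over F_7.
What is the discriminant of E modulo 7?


4 a^3 + 27 b^2 = 4*4^3 + 27*4^2 = 256 + 432 = 688
Delta = -16 * (688) = -11008
Delta mod 7 = 3

Delta = 3 (mod 7)


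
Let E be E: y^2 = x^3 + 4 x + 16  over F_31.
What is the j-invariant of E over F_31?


Delta = -16(4 a^3 + 27 b^2) mod 31 = 12
-1728 * (4 a)^3 = -1728 * (4*4)^3 mod 31 = 1
j = 1 * 12^(-1) mod 31 = 13

j = 13 (mod 31)


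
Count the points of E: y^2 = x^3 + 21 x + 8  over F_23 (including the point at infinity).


For each x in F_23, count y with y^2 = x^3 + 21 x + 8 mod 23:
  x = 0: RHS = 8, y in [10, 13]  -> 2 point(s)
  x = 2: RHS = 12, y in [9, 14]  -> 2 point(s)
  x = 3: RHS = 6, y in [11, 12]  -> 2 point(s)
  x = 4: RHS = 18, y in [8, 15]  -> 2 point(s)
  x = 5: RHS = 8, y in [10, 13]  -> 2 point(s)
  x = 9: RHS = 6, y in [11, 12]  -> 2 point(s)
  x = 11: RHS = 6, y in [11, 12]  -> 2 point(s)
  x = 15: RHS = 18, y in [8, 15]  -> 2 point(s)
  x = 16: RHS = 1, y in [1, 22]  -> 2 point(s)
  x = 18: RHS = 8, y in [10, 13]  -> 2 point(s)
  x = 21: RHS = 4, y in [2, 21]  -> 2 point(s)
  x = 22: RHS = 9, y in [3, 20]  -> 2 point(s)
Affine points: 24. Add the point at infinity: total = 25.

#E(F_23) = 25


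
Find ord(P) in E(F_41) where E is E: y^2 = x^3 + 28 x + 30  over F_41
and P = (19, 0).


Compute successive multiples of P until we hit O:
  1P = (19, 0)
  2P = O

ord(P) = 2


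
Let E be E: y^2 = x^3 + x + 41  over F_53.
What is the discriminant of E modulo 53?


4 a^3 + 27 b^2 = 4*1^3 + 27*41^2 = 4 + 45387 = 45391
Delta = -16 * (45391) = -726256
Delta mod 53 = 3

Delta = 3 (mod 53)


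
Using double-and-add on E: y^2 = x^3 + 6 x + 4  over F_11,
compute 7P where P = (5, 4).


k = 7 = 111_2 (binary, LSB first: 111)
Double-and-add from P = (5, 4):
  bit 0 = 1: acc = O + (5, 4) = (5, 4)
  bit 1 = 1: acc = (5, 4) + (4, 2) = (6, 5)
  bit 2 = 1: acc = (6, 5) + (1, 0) = (5, 7)

7P = (5, 7)


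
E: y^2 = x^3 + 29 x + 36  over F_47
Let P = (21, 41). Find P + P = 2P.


Doubling: s = (3 x1^2 + a) / (2 y1)
s = (3*21^2 + 29) / (2*41) mod 47 = 44
x3 = s^2 - 2 x1 mod 47 = 44^2 - 2*21 = 14
y3 = s (x1 - x3) - y1 mod 47 = 44 * (21 - 14) - 41 = 32

2P = (14, 32)


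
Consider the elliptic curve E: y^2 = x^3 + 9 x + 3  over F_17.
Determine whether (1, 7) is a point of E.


Check whether y^2 = x^3 + 9 x + 3 (mod 17) for (x, y) = (1, 7).
LHS: y^2 = 7^2 mod 17 = 15
RHS: x^3 + 9 x + 3 = 1^3 + 9*1 + 3 mod 17 = 13
LHS != RHS

No, not on the curve


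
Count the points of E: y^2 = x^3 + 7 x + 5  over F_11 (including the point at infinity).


For each x in F_11, count y with y^2 = x^3 + 7 x + 5 mod 11:
  x = 0: RHS = 5, y in [4, 7]  -> 2 point(s)
  x = 2: RHS = 5, y in [4, 7]  -> 2 point(s)
  x = 3: RHS = 9, y in [3, 8]  -> 2 point(s)
  x = 4: RHS = 9, y in [3, 8]  -> 2 point(s)
  x = 5: RHS = 0, y in [0]  -> 1 point(s)
  x = 7: RHS = 1, y in [1, 10]  -> 2 point(s)
  x = 8: RHS = 1, y in [1, 10]  -> 2 point(s)
  x = 9: RHS = 5, y in [4, 7]  -> 2 point(s)
Affine points: 15. Add the point at infinity: total = 16.

#E(F_11) = 16


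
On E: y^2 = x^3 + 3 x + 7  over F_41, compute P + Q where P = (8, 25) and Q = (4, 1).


P != Q, so use the chord formula.
s = (y2 - y1) / (x2 - x1) = (17) / (37) mod 41 = 6
x3 = s^2 - x1 - x2 mod 41 = 6^2 - 8 - 4 = 24
y3 = s (x1 - x3) - y1 mod 41 = 6 * (8 - 24) - 25 = 2

P + Q = (24, 2)


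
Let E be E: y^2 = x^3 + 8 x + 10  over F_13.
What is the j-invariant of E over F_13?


Delta = -16(4 a^3 + 27 b^2) mod 13 = 4
-1728 * (4 a)^3 = -1728 * (4*8)^3 mod 13 = 8
j = 8 * 4^(-1) mod 13 = 2

j = 2 (mod 13)


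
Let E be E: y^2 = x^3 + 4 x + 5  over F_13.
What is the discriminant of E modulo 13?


4 a^3 + 27 b^2 = 4*4^3 + 27*5^2 = 256 + 675 = 931
Delta = -16 * (931) = -14896
Delta mod 13 = 2

Delta = 2 (mod 13)


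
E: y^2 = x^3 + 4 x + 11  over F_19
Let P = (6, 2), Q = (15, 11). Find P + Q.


P != Q, so use the chord formula.
s = (y2 - y1) / (x2 - x1) = (9) / (9) mod 19 = 1
x3 = s^2 - x1 - x2 mod 19 = 1^2 - 6 - 15 = 18
y3 = s (x1 - x3) - y1 mod 19 = 1 * (6 - 18) - 2 = 5

P + Q = (18, 5)


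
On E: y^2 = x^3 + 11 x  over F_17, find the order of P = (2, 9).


Compute successive multiples of P until we hit O:
  1P = (2, 9)
  2P = (15, 15)
  3P = (15, 2)
  4P = (2, 8)
  5P = O

ord(P) = 5


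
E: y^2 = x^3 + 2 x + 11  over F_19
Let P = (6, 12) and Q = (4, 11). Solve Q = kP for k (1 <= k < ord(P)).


Enumerate multiples of P until we hit Q = (4, 11):
  1P = (6, 12)
  2P = (16, 15)
  3P = (14, 16)
  4P = (4, 8)
  5P = (13, 12)
  6P = (0, 7)
  7P = (10, 10)
  8P = (8, 8)
  9P = (9, 13)
  10P = (2, 2)
  11P = (3, 5)
  12P = (7, 11)
  13P = (7, 8)
  14P = (3, 14)
  15P = (2, 17)
  16P = (9, 6)
  17P = (8, 11)
  18P = (10, 9)
  19P = (0, 12)
  20P = (13, 7)
  21P = (4, 11)
Match found at i = 21.

k = 21


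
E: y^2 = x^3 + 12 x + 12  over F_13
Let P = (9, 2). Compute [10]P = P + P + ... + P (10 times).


k = 10 = 1010_2 (binary, LSB first: 0101)
Double-and-add from P = (9, 2):
  bit 0 = 0: acc unchanged = O
  bit 1 = 1: acc = O + (12, 5) = (12, 5)
  bit 2 = 0: acc unchanged = (12, 5)
  bit 3 = 1: acc = (12, 5) + (10, 1) = (8, 3)

10P = (8, 3)


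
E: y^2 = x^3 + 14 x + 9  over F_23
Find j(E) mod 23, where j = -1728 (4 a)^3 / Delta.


Delta = -16(4 a^3 + 27 b^2) mod 23 = 3
-1728 * (4 a)^3 = -1728 * (4*14)^3 mod 23 = 13
j = 13 * 3^(-1) mod 23 = 12

j = 12 (mod 23)


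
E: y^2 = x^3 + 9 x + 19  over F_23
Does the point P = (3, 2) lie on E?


Check whether y^2 = x^3 + 9 x + 19 (mod 23) for (x, y) = (3, 2).
LHS: y^2 = 2^2 mod 23 = 4
RHS: x^3 + 9 x + 19 = 3^3 + 9*3 + 19 mod 23 = 4
LHS = RHS

Yes, on the curve


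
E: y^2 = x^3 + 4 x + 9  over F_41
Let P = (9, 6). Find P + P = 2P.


Doubling: s = (3 x1^2 + a) / (2 y1)
s = (3*9^2 + 4) / (2*6) mod 41 = 24
x3 = s^2 - 2 x1 mod 41 = 24^2 - 2*9 = 25
y3 = s (x1 - x3) - y1 mod 41 = 24 * (9 - 25) - 6 = 20

2P = (25, 20)


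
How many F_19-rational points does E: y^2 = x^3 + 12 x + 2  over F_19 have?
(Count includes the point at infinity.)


For each x in F_19, count y with y^2 = x^3 + 12 x + 2 mod 19:
  x = 4: RHS = 0, y in [0]  -> 1 point(s)
  x = 5: RHS = 16, y in [4, 15]  -> 2 point(s)
  x = 6: RHS = 5, y in [9, 10]  -> 2 point(s)
  x = 7: RHS = 11, y in [7, 12]  -> 2 point(s)
  x = 10: RHS = 1, y in [1, 18]  -> 2 point(s)
  x = 14: RHS = 7, y in [8, 11]  -> 2 point(s)
  x = 15: RHS = 4, y in [2, 17]  -> 2 point(s)
Affine points: 13. Add the point at infinity: total = 14.

#E(F_19) = 14


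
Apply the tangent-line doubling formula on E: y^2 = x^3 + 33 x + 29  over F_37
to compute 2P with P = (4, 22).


Doubling: s = (3 x1^2 + a) / (2 y1)
s = (3*4^2 + 33) / (2*22) mod 37 = 1
x3 = s^2 - 2 x1 mod 37 = 1^2 - 2*4 = 30
y3 = s (x1 - x3) - y1 mod 37 = 1 * (4 - 30) - 22 = 26

2P = (30, 26)


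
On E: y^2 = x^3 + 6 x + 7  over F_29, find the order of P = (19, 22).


Compute successive multiples of P until we hit O:
  1P = (19, 22)
  2P = (0, 6)
  3P = (23, 25)
  4P = (22, 12)
  5P = (12, 3)
  6P = (3, 9)
  7P = (8, 25)
  8P = (27, 25)
  ... (continuing to 18P)
  18P = O

ord(P) = 18


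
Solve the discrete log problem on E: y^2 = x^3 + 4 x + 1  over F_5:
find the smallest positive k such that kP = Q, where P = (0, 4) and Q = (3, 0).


Enumerate multiples of P until we hit Q = (3, 0):
  1P = (0, 4)
  2P = (4, 4)
  3P = (1, 1)
  4P = (3, 0)
Match found at i = 4.

k = 4


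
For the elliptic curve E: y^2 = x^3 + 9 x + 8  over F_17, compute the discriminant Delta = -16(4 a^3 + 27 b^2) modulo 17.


4 a^3 + 27 b^2 = 4*9^3 + 27*8^2 = 2916 + 1728 = 4644
Delta = -16 * (4644) = -74304
Delta mod 17 = 3

Delta = 3 (mod 17)


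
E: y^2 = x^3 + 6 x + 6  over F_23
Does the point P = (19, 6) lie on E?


Check whether y^2 = x^3 + 6 x + 6 (mod 23) for (x, y) = (19, 6).
LHS: y^2 = 6^2 mod 23 = 13
RHS: x^3 + 6 x + 6 = 19^3 + 6*19 + 6 mod 23 = 10
LHS != RHS

No, not on the curve


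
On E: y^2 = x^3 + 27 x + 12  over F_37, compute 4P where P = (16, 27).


k = 4 = 100_2 (binary, LSB first: 001)
Double-and-add from P = (16, 27):
  bit 0 = 0: acc unchanged = O
  bit 1 = 0: acc unchanged = O
  bit 2 = 1: acc = O + (36, 24) = (36, 24)

4P = (36, 24)


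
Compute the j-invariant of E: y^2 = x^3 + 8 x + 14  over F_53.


Delta = -16(4 a^3 + 27 b^2) mod 53 = 8
-1728 * (4 a)^3 = -1728 * (4*8)^3 mod 53 = 29
j = 29 * 8^(-1) mod 53 = 50

j = 50 (mod 53)


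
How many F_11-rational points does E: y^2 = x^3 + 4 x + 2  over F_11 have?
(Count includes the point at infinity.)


For each x in F_11, count y with y^2 = x^3 + 4 x + 2 mod 11:
  x = 4: RHS = 5, y in [4, 7]  -> 2 point(s)
  x = 5: RHS = 4, y in [2, 9]  -> 2 point(s)
  x = 6: RHS = 0, y in [0]  -> 1 point(s)
Affine points: 5. Add the point at infinity: total = 6.

#E(F_11) = 6


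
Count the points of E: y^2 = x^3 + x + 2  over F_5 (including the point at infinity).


For each x in F_5, count y with y^2 = x^3 + 1 x + 2 mod 5:
  x = 1: RHS = 4, y in [2, 3]  -> 2 point(s)
  x = 4: RHS = 0, y in [0]  -> 1 point(s)
Affine points: 3. Add the point at infinity: total = 4.

#E(F_5) = 4


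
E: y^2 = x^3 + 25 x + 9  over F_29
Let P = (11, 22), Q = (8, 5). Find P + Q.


P != Q, so use the chord formula.
s = (y2 - y1) / (x2 - x1) = (12) / (26) mod 29 = 25
x3 = s^2 - x1 - x2 mod 29 = 25^2 - 11 - 8 = 26
y3 = s (x1 - x3) - y1 mod 29 = 25 * (11 - 26) - 22 = 9

P + Q = (26, 9)


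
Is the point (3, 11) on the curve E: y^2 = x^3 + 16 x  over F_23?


Check whether y^2 = x^3 + 16 x + 0 (mod 23) for (x, y) = (3, 11).
LHS: y^2 = 11^2 mod 23 = 6
RHS: x^3 + 16 x + 0 = 3^3 + 16*3 + 0 mod 23 = 6
LHS = RHS

Yes, on the curve


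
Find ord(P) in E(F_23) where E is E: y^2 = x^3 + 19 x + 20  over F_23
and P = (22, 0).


Compute successive multiples of P until we hit O:
  1P = (22, 0)
  2P = O

ord(P) = 2


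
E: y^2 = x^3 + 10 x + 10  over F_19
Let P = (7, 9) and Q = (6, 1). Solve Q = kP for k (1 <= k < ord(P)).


Enumerate multiples of P until we hit Q = (6, 1):
  1P = (7, 9)
  2P = (11, 11)
  3P = (6, 1)
Match found at i = 3.

k = 3


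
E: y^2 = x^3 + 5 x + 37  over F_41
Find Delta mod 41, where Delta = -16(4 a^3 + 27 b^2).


4 a^3 + 27 b^2 = 4*5^3 + 27*37^2 = 500 + 36963 = 37463
Delta = -16 * (37463) = -599408
Delta mod 41 = 12

Delta = 12 (mod 41)


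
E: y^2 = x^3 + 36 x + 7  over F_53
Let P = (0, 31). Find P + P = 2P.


Doubling: s = (3 x1^2 + a) / (2 y1)
s = (3*0^2 + 36) / (2*31) mod 53 = 4
x3 = s^2 - 2 x1 mod 53 = 4^2 - 2*0 = 16
y3 = s (x1 - x3) - y1 mod 53 = 4 * (0 - 16) - 31 = 11

2P = (16, 11)


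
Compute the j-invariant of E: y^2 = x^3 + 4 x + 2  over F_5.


Delta = -16(4 a^3 + 27 b^2) mod 5 = 1
-1728 * (4 a)^3 = -1728 * (4*4)^3 mod 5 = 2
j = 2 * 1^(-1) mod 5 = 2

j = 2 (mod 5)


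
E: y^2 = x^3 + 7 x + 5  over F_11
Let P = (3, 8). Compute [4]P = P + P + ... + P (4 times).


k = 4 = 100_2 (binary, LSB first: 001)
Double-and-add from P = (3, 8):
  bit 0 = 0: acc unchanged = O
  bit 1 = 0: acc unchanged = O
  bit 2 = 1: acc = O + (5, 0) = (5, 0)

4P = (5, 0)


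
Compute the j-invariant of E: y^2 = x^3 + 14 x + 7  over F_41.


Delta = -16(4 a^3 + 27 b^2) mod 41 = 16
-1728 * (4 a)^3 = -1728 * (4*14)^3 mod 41 = 4
j = 4 * 16^(-1) mod 41 = 31

j = 31 (mod 41)


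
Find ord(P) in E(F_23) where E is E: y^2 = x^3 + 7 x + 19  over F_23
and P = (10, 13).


Compute successive multiples of P until we hit O:
  1P = (10, 13)
  2P = (5, 8)
  3P = (9, 11)
  4P = (8, 14)
  5P = (11, 22)
  6P = (14, 20)
  7P = (15, 7)
  8P = (16, 8)
  ... (continuing to 23P)
  23P = O

ord(P) = 23


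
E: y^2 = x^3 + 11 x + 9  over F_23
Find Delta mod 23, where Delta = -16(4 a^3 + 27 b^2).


4 a^3 + 27 b^2 = 4*11^3 + 27*9^2 = 5324 + 2187 = 7511
Delta = -16 * (7511) = -120176
Delta mod 23 = 22

Delta = 22 (mod 23)


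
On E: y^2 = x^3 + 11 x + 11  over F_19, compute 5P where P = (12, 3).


k = 5 = 101_2 (binary, LSB first: 101)
Double-and-add from P = (12, 3):
  bit 0 = 1: acc = O + (12, 3) = (12, 3)
  bit 1 = 0: acc unchanged = (12, 3)
  bit 2 = 1: acc = (12, 3) + (17, 0) = (1, 17)

5P = (1, 17)


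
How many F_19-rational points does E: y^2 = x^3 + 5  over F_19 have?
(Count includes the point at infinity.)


For each x in F_19, count y with y^2 = x^3 + 0 x + 5 mod 19:
  x = 0: RHS = 5, y in [9, 10]  -> 2 point(s)
  x = 1: RHS = 6, y in [5, 14]  -> 2 point(s)
  x = 5: RHS = 16, y in [4, 15]  -> 2 point(s)
  x = 7: RHS = 6, y in [5, 14]  -> 2 point(s)
  x = 8: RHS = 4, y in [2, 17]  -> 2 point(s)
  x = 10: RHS = 17, y in [6, 13]  -> 2 point(s)
  x = 11: RHS = 6, y in [5, 14]  -> 2 point(s)
  x = 12: RHS = 4, y in [2, 17]  -> 2 point(s)
  x = 13: RHS = 17, y in [6, 13]  -> 2 point(s)
  x = 15: RHS = 17, y in [6, 13]  -> 2 point(s)
  x = 16: RHS = 16, y in [4, 15]  -> 2 point(s)
  x = 17: RHS = 16, y in [4, 15]  -> 2 point(s)
  x = 18: RHS = 4, y in [2, 17]  -> 2 point(s)
Affine points: 26. Add the point at infinity: total = 27.

#E(F_19) = 27


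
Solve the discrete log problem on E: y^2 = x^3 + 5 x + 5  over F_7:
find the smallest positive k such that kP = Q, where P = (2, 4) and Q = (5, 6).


Enumerate multiples of P until we hit Q = (5, 6):
  1P = (2, 4)
  2P = (5, 1)
  3P = (1, 2)
  4P = (1, 5)
  5P = (5, 6)
Match found at i = 5.

k = 5


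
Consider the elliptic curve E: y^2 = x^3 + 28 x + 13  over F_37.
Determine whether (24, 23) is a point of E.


Check whether y^2 = x^3 + 28 x + 13 (mod 37) for (x, y) = (24, 23).
LHS: y^2 = 23^2 mod 37 = 11
RHS: x^3 + 28 x + 13 = 24^3 + 28*24 + 13 mod 37 = 5
LHS != RHS

No, not on the curve


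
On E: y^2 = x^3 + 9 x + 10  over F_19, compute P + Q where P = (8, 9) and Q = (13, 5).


P != Q, so use the chord formula.
s = (y2 - y1) / (x2 - x1) = (15) / (5) mod 19 = 3
x3 = s^2 - x1 - x2 mod 19 = 3^2 - 8 - 13 = 7
y3 = s (x1 - x3) - y1 mod 19 = 3 * (8 - 7) - 9 = 13

P + Q = (7, 13)


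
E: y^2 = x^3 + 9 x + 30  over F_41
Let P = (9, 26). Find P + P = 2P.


Doubling: s = (3 x1^2 + a) / (2 y1)
s = (3*9^2 + 9) / (2*26) mod 41 = 8
x3 = s^2 - 2 x1 mod 41 = 8^2 - 2*9 = 5
y3 = s (x1 - x3) - y1 mod 41 = 8 * (9 - 5) - 26 = 6

2P = (5, 6)


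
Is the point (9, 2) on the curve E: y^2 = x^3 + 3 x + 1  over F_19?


Check whether y^2 = x^3 + 3 x + 1 (mod 19) for (x, y) = (9, 2).
LHS: y^2 = 2^2 mod 19 = 4
RHS: x^3 + 3 x + 1 = 9^3 + 3*9 + 1 mod 19 = 16
LHS != RHS

No, not on the curve


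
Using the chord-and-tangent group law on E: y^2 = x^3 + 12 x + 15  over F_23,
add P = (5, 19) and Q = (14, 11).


P != Q, so use the chord formula.
s = (y2 - y1) / (x2 - x1) = (15) / (9) mod 23 = 17
x3 = s^2 - x1 - x2 mod 23 = 17^2 - 5 - 14 = 17
y3 = s (x1 - x3) - y1 mod 23 = 17 * (5 - 17) - 19 = 7

P + Q = (17, 7)


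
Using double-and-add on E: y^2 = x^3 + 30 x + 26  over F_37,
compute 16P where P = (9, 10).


k = 16 = 10000_2 (binary, LSB first: 00001)
Double-and-add from P = (9, 10):
  bit 0 = 0: acc unchanged = O
  bit 1 = 0: acc unchanged = O
  bit 2 = 0: acc unchanged = O
  bit 3 = 0: acc unchanged = O
  bit 4 = 1: acc = O + (22, 30) = (22, 30)

16P = (22, 30)


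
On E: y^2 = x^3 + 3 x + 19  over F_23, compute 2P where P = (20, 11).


Doubling: s = (3 x1^2 + a) / (2 y1)
s = (3*20^2 + 3) / (2*11) mod 23 = 16
x3 = s^2 - 2 x1 mod 23 = 16^2 - 2*20 = 9
y3 = s (x1 - x3) - y1 mod 23 = 16 * (20 - 9) - 11 = 4

2P = (9, 4)


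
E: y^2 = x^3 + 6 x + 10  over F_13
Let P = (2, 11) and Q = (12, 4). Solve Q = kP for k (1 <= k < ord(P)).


Enumerate multiples of P until we hit Q = (12, 4):
  1P = (2, 11)
  2P = (0, 6)
  3P = (1, 11)
  4P = (10, 2)
  5P = (11, 4)
  6P = (12, 4)
Match found at i = 6.

k = 6


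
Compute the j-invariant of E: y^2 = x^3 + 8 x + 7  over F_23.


Delta = -16(4 a^3 + 27 b^2) mod 23 = 22
-1728 * (4 a)^3 = -1728 * (4*8)^3 mod 23 = 21
j = 21 * 22^(-1) mod 23 = 2

j = 2 (mod 23)


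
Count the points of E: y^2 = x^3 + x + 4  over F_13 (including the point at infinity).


For each x in F_13, count y with y^2 = x^3 + 1 x + 4 mod 13:
  x = 0: RHS = 4, y in [2, 11]  -> 2 point(s)
  x = 2: RHS = 1, y in [1, 12]  -> 2 point(s)
  x = 5: RHS = 4, y in [2, 11]  -> 2 point(s)
  x = 7: RHS = 3, y in [4, 9]  -> 2 point(s)
  x = 8: RHS = 4, y in [2, 11]  -> 2 point(s)
  x = 9: RHS = 1, y in [1, 12]  -> 2 point(s)
  x = 10: RHS = 0, y in [0]  -> 1 point(s)
Affine points: 13. Add the point at infinity: total = 14.

#E(F_13) = 14


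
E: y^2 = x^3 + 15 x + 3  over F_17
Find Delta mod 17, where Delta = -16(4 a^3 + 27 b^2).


4 a^3 + 27 b^2 = 4*15^3 + 27*3^2 = 13500 + 243 = 13743
Delta = -16 * (13743) = -219888
Delta mod 17 = 7

Delta = 7 (mod 17)


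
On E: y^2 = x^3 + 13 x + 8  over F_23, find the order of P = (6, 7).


Compute successive multiples of P until we hit O:
  1P = (6, 7)
  2P = (14, 6)
  3P = (12, 11)
  4P = (8, 7)
  5P = (9, 16)
  6P = (17, 6)
  7P = (4, 20)
  8P = (15, 17)
  ... (continuing to 21P)
  21P = O

ord(P) = 21


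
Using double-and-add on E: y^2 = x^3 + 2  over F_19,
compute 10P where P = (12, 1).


k = 10 = 1010_2 (binary, LSB first: 0101)
Double-and-add from P = (12, 1):
  bit 0 = 0: acc unchanged = O
  bit 1 = 1: acc = O + (6, 3) = (6, 3)
  bit 2 = 0: acc unchanged = (6, 3)
  bit 3 = 1: acc = (6, 3) + (4, 16) = (18, 18)

10P = (18, 18)


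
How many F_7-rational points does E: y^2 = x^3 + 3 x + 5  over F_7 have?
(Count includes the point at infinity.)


For each x in F_7, count y with y^2 = x^3 + 3 x + 5 mod 7:
  x = 1: RHS = 2, y in [3, 4]  -> 2 point(s)
  x = 4: RHS = 4, y in [2, 5]  -> 2 point(s)
  x = 6: RHS = 1, y in [1, 6]  -> 2 point(s)
Affine points: 6. Add the point at infinity: total = 7.

#E(F_7) = 7


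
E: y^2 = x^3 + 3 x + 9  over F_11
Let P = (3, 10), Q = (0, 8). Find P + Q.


P != Q, so use the chord formula.
s = (y2 - y1) / (x2 - x1) = (9) / (8) mod 11 = 8
x3 = s^2 - x1 - x2 mod 11 = 8^2 - 3 - 0 = 6
y3 = s (x1 - x3) - y1 mod 11 = 8 * (3 - 6) - 10 = 10

P + Q = (6, 10)


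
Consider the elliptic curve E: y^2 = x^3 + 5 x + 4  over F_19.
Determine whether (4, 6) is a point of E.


Check whether y^2 = x^3 + 5 x + 4 (mod 19) for (x, y) = (4, 6).
LHS: y^2 = 6^2 mod 19 = 17
RHS: x^3 + 5 x + 4 = 4^3 + 5*4 + 4 mod 19 = 12
LHS != RHS

No, not on the curve


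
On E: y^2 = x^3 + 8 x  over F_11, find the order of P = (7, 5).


Compute successive multiples of P until we hit O:
  1P = (7, 5)
  2P = (9, 8)
  3P = (0, 0)
  4P = (9, 3)
  5P = (7, 6)
  6P = O

ord(P) = 6


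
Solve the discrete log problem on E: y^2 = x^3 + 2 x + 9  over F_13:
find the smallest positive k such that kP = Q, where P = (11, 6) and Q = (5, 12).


Enumerate multiples of P until we hit Q = (5, 12):
  1P = (11, 6)
  2P = (5, 1)
  3P = (6, 9)
  4P = (0, 3)
  5P = (1, 5)
  6P = (4, 9)
  7P = (8, 2)
  8P = (3, 9)
  9P = (3, 4)
  10P = (8, 11)
  11P = (4, 4)
  12P = (1, 8)
  13P = (0, 10)
  14P = (6, 4)
  15P = (5, 12)
Match found at i = 15.

k = 15


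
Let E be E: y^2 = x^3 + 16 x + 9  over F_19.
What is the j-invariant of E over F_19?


Delta = -16(4 a^3 + 27 b^2) mod 19 = 5
-1728 * (4 a)^3 = -1728 * (4*16)^3 mod 19 = 1
j = 1 * 5^(-1) mod 19 = 4

j = 4 (mod 19)


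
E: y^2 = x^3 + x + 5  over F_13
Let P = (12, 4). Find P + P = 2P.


Doubling: s = (3 x1^2 + a) / (2 y1)
s = (3*12^2 + 1) / (2*4) mod 13 = 7
x3 = s^2 - 2 x1 mod 13 = 7^2 - 2*12 = 12
y3 = s (x1 - x3) - y1 mod 13 = 7 * (12 - 12) - 4 = 9

2P = (12, 9)


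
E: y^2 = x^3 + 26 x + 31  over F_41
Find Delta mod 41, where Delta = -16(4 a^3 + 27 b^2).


4 a^3 + 27 b^2 = 4*26^3 + 27*31^2 = 70304 + 25947 = 96251
Delta = -16 * (96251) = -1540016
Delta mod 41 = 26

Delta = 26 (mod 41)


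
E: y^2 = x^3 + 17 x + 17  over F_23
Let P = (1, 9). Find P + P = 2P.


Doubling: s = (3 x1^2 + a) / (2 y1)
s = (3*1^2 + 17) / (2*9) mod 23 = 19
x3 = s^2 - 2 x1 mod 23 = 19^2 - 2*1 = 14
y3 = s (x1 - x3) - y1 mod 23 = 19 * (1 - 14) - 9 = 20

2P = (14, 20)


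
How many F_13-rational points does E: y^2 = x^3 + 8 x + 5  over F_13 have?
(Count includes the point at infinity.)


For each x in F_13, count y with y^2 = x^3 + 8 x + 5 mod 13:
  x = 1: RHS = 1, y in [1, 12]  -> 2 point(s)
  x = 2: RHS = 3, y in [4, 9]  -> 2 point(s)
  x = 3: RHS = 4, y in [2, 11]  -> 2 point(s)
  x = 4: RHS = 10, y in [6, 7]  -> 2 point(s)
  x = 5: RHS = 1, y in [1, 12]  -> 2 point(s)
  x = 6: RHS = 9, y in [3, 10]  -> 2 point(s)
  x = 7: RHS = 1, y in [1, 12]  -> 2 point(s)
  x = 8: RHS = 9, y in [3, 10]  -> 2 point(s)
  x = 9: RHS = 0, y in [0]  -> 1 point(s)
  x = 12: RHS = 9, y in [3, 10]  -> 2 point(s)
Affine points: 19. Add the point at infinity: total = 20.

#E(F_13) = 20


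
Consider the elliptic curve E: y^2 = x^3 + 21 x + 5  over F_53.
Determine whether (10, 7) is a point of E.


Check whether y^2 = x^3 + 21 x + 5 (mod 53) for (x, y) = (10, 7).
LHS: y^2 = 7^2 mod 53 = 49
RHS: x^3 + 21 x + 5 = 10^3 + 21*10 + 5 mod 53 = 49
LHS = RHS

Yes, on the curve
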